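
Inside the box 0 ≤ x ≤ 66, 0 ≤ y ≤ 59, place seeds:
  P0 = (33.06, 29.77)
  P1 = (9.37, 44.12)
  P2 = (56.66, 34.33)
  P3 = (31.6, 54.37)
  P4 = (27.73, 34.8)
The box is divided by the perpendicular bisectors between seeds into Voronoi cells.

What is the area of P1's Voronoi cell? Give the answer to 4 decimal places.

1. box [0,66]×[0,59]: [(0, 0) (66, 0) (66, 59) (0, 59)]
2. ⊥bis P1·P0 via (21.215,36.945): [(0, 1.9218) (34.5746, 59) (0, 59)]  |A|=986.7289
3. ⊥bis P1·P2 via (33.015,39.225): [(0, 1.9218) (34.5746, 59) (0, 59)]  |A|=986.7289
4. ⊥bis P1·P3 via (20.485,49.245): [(0, 1.9218) (24.0207, 41.5768) (15.9871, 59) (0, 59)]  |A|=824.8022
5. ⊥bis P1·P4 via (18.55,39.46): [(0, 2.9173) (21.9282, 46.115) (15.9871, 59) (0, 59)]  |A|=717.8942
6. canonical 4-gon: [(0, 2.9173) (21.9282, 46.115) (15.9871, 59) (0, 59)]
7. shoelace: 717.8942

Area of P1's cell: 717.8942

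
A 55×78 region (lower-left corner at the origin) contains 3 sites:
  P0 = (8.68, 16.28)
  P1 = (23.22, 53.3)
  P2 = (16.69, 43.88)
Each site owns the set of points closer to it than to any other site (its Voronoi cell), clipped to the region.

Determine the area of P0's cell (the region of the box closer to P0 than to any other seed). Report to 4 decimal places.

Area of P0's cell: 1417.9236

1. box [0,55]×[0,78]: [(0, 0) (55, 0) (55, 78) (0, 78)]
2. ⊥bis P0·P1 via (15.95,34.79): [(0, 41.0545) (0, 0) (55, 0) (55, 19.4527)]  |A|=1663.9488
3. ⊥bis P0·P2 via (12.685,30.08): [(0, 33.7614) (0, 0) (55, 0) (55, 17.7995)]  |A|=1417.9236
4. canonical 4-gon: [(0, 33.7614) (0, 0) (55, 0) (55, 17.7995)]
5. shoelace: 1417.9236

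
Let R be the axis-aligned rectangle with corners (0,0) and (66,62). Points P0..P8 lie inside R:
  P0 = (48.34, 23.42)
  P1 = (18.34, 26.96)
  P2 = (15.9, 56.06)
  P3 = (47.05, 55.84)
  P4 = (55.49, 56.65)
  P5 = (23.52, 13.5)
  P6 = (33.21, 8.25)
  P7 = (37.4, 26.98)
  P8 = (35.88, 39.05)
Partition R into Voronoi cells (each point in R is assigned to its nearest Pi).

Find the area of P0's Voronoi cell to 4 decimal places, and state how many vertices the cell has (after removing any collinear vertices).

Area of P0's cell: 774.3908 (6 vertices)

1. box [0,66]×[0,62]: [(0, 0) (66, 0) (66, 62) (0, 62)]
2. ⊥bis P0·P1 via (33.34,25.19): [(30.3676, 0) (66, 0) (66, 62) (37.6836, 62)]  |A|=1982.414
3. ⊥bis P0·P2 via (32.12,39.74): [(35.4471, 43.0467) (30.3676, 0) (66, 0) (66, 62) (54.5172, 62)]  |A|=1822.8874
4. ⊥bis P0·P3 via (47.695,39.63): [(34.9842, 39.1242) (30.3676, 0) (66, 0) (66, 40.3584)]  |A|=1322.9182
5. ⊥bis P0·P4 via (51.915,40.035): [(52.8449, 39.8349) (34.9842, 39.1242) (30.3676, 0) (66, 0) (66, 37.0044)]  |A|=1300.8572
6. ⊥bis P0·P5 via (35.93,18.46): [(52.8449, 39.8349) (34.9842, 39.1242) (33.3172, 24.9972) (43.308, 0) (66, 0) (66, 37.0044)]  |A|=1139.1197
7. ⊥bis P0·P6 via (40.775,15.835): [(52.8449, 39.8349) (34.9842, 39.1242) (33.3172, 24.9972) (34.4631, 22.1303) (56.6519, 0) (66, 0) (66, 37.0044)]  |A|=991.4685
8. ⊥bis P0·P7 via (42.87,25.2): [(52.8449, 39.8349) (47.564, 39.6248) (40.0559, 16.5522) (56.6519, 0) (66, 0) (66, 37.0044)]  |A|=788.765
9. ⊥bis P0·P8 via (42.11,31.235): [(52.8866, 39.8259) (45.788, 34.167) (40.0559, 16.5522) (56.6519, 0) (66, 0) (66, 37.0044)]  |A|=774.3908
10. canonical 6-gon: [(52.8866, 39.8259) (45.788, 34.167) (40.0559, 16.5522) (56.6519, 0) (66, 0) (66, 37.0044)]
11. shoelace: 774.3908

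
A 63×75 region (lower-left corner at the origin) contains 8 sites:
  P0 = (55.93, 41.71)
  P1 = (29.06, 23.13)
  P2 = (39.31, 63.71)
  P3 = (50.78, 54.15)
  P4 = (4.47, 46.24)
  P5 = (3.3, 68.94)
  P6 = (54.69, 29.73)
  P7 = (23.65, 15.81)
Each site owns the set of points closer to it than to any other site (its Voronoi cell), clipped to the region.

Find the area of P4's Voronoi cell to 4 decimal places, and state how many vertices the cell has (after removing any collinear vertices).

1. box [0,63]×[0,75]: [(0, 0) (63, 0) (63, 75) (0, 75)]
2. ⊥bis P4·P0 via (30.2,43.975): [(0, 0) (26.3289, 0) (32.9311, 75) (0, 75)]  |A|=2222.2507
3. ⊥bis P4·P1 via (16.765,34.685): [(0, 16.8463) (30.6862, 49.4977) (32.9311, 75) (0, 75)]  |A|=1312.1659
4. ⊥bis P4·P2 via (21.89,54.975): [(0, 16.8463) (26.7413, 45.3002) (11.8488, 75) (0, 75)]  |A|=953.5049
5. ⊥bis P4·P3 via (27.625,50.195): [(0, 16.8463) (26.7413, 45.3002) (11.8488, 75) (0, 75)]  |A|=953.5049
6. ⊥bis P4·P5 via (3.885,57.59): [(0, 57.3898) (0, 16.8463) (26.7413, 45.3002) (20.1582, 58.4287)]  |A|=677.8354
7. ⊥bis P4·P6 via (29.58,37.985): [(0, 57.3898) (0, 16.8463) (26.7413, 45.3002) (20.1582, 58.4287)]  |A|=677.8354
8. ⊥bis P4·P7 via (14.06,31.025): [(0, 57.3898) (0, 22.163) (12.2576, 29.889) (26.7413, 45.3002) (20.1582, 58.4287)]  |A|=645.2507
9. canonical 5-gon: [(0, 57.3898) (0, 22.163) (12.2576, 29.889) (26.7413, 45.3002) (20.1582, 58.4287)]
10. shoelace: 645.2507

Area of P4's cell: 645.2507 (5 vertices)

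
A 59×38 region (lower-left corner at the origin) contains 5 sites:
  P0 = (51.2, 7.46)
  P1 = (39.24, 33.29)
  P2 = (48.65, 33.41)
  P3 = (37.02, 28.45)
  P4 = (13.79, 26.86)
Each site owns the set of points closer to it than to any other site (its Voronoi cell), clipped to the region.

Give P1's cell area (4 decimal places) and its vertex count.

Area of P1's cell: 103.7011 (4 vertices)

1. box [0,59]×[0,38]: [(0, 0) (59, 0) (59, 38) (0, 38)]
2. ⊥bis P1·P0 via (45.22,20.375): [(0, 0) (1.2161, 0) (59, 26.7555) (59, 38) (0, 38)]  |A|=1468.9813
3. ⊥bis P1·P2 via (43.945,33.35): [(0, 0) (1.2161, 0) (44.117, 19.8643) (43.8857, 38) (0, 38)]  |A|=1248.251
4. ⊥bis P1·P3 via (38.13,30.87): [(44.011, 28.1725) (43.8857, 38) (22.5853, 38)]  |A|=104.6647
5. ⊥bis P1·P4 via (26.515,30.075): [(24.7654, 37.0001) (44.011, 28.1725) (43.8857, 38) (24.5127, 38)]  |A|=103.7011
6. canonical 4-gon: [(24.7654, 37.0001) (44.011, 28.1725) (43.8857, 38) (24.5127, 38)]
7. shoelace: 103.7011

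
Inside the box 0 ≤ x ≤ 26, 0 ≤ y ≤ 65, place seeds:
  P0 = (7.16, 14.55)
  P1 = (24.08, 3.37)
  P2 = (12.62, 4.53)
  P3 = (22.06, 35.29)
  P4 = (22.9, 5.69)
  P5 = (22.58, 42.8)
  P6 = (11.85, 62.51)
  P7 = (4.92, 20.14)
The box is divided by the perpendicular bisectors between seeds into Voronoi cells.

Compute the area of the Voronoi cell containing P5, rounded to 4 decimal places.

Area of P5's cell: 275.6289

1. box [0,26]×[0,65]: [(0, 0) (26, 0) (26, 65) (0, 65)]
2. ⊥bis P5·P0 via (14.87,28.675): [(0, 36.7917) (26, 22.5998) (26, 65) (0, 65)]  |A|=917.9112
3. ⊥bis P5·P1 via (23.33,23.085): [(0, 36.7917) (24.995, 23.1483) (26, 23.1866) (26, 65) (0, 65)]  |A|=917.6164
4. ⊥bis P5·P2 via (17.6,23.665): [(0, 36.7917) (24.995, 23.1483) (26, 23.1866) (26, 65) (0, 65)]  |A|=917.6164
5. ⊥bis P5·P3 via (22.32,39.045): [(0, 40.5905) (26, 38.7902) (26, 65) (0, 65)]  |A|=658.0515
6. ⊥bis P5·P4 via (22.74,24.245): [(0, 40.5905) (26, 38.7902) (26, 65) (0, 65)]  |A|=658.0515
7. ⊥bis P5·P6 via (17.215,52.655): [(0, 43.2833) (0, 40.5905) (26, 38.7902) (26, 57.4375)]  |A|=277.4214
8. ⊥bis P5·P7 via (13.75,31.47): [(0, 43.2833) (0, 42.186) (2.2469, 40.4349) (26, 38.7902) (26, 57.4375)]  |A|=275.6289
9. canonical 5-gon: [(0, 43.2833) (0, 42.186) (2.2469, 40.4349) (26, 38.7902) (26, 57.4375)]
10. shoelace: 275.6289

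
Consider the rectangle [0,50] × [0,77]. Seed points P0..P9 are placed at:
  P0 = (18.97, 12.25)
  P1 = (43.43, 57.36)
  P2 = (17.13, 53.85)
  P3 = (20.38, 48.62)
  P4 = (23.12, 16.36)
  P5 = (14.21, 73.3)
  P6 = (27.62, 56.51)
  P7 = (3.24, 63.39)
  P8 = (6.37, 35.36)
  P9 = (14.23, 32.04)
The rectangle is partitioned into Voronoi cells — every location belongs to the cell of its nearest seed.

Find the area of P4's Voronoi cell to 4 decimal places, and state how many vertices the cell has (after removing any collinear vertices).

Area of P4's cell: 829.7979 (6 vertices)

1. box [0,50]×[0,77]: [(0, 0) (50, 0) (50, 77) (0, 77)]
2. ⊥bis P4·P0 via (21.045,14.305): [(0, 35.5548) (35.2121, 0) (50, 0) (50, 77) (0, 77)]  |A|=3224.0197
3. ⊥bis P4·P1 via (33.275,36.86): [(0, 53.3433) (0, 35.5548) (35.2121, 0) (50, 0) (50, 28.575)]  |A|=1421.9774
4. ⊥bis P4·P2 via (20.125,35.105): [(32.7468, 37.1217) (3.1341, 32.3903) (35.2121, 0) (50, 0) (50, 28.575)]  |A|=1076.4497
5. ⊥bis P4·P3 via (21.75,32.49): [(39.1187, 33.9652) (4.4873, 31.0238) (35.2121, 0) (50, 0) (50, 28.575)]  |A|=988.9886
6. ⊥bis P4·P5 via (18.665,44.83): [(39.1187, 33.9652) (4.4873, 31.0238) (35.2121, 0) (50, 0) (50, 28.575)]  |A|=988.9886
7. ⊥bis P4·P6 via (25.37,36.435): [(39.1187, 33.9652) (4.4873, 31.0238) (35.2121, 0) (50, 0) (50, 28.575)]  |A|=988.9886
8. ⊥bis P4·P7 via (13.18,39.875): [(39.1187, 33.9652) (4.4873, 31.0238) (35.2121, 0) (50, 0) (50, 28.575)]  |A|=988.9886
9. ⊥bis P4·P8 via (14.745,25.86): [(39.1187, 33.9652) (22.3206, 32.5385) (11.9989, 23.4391) (35.2121, 0) (50, 0) (50, 28.575)]  |A|=915.6702
10. ⊥bis P4·P9 via (18.675,24.2): [(39.1187, 33.9652) (35.3313, 33.6435) (13.917, 21.5024) (35.2121, 0) (50, 0) (50, 28.575)]  |A|=829.7979
11. canonical 6-gon: [(39.1187, 33.9652) (35.3313, 33.6435) (13.917, 21.5024) (35.2121, 0) (50, 0) (50, 28.575)]
12. shoelace: 829.7979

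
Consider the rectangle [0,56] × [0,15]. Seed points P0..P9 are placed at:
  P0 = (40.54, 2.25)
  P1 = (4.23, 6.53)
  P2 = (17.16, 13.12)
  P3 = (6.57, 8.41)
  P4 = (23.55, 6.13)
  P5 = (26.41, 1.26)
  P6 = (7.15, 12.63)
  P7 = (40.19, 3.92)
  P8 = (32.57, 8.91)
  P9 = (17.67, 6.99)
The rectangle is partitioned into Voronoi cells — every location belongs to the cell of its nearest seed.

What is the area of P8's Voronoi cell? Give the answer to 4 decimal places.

1. box [0,56]×[0,15]: [(0, 0) (56, 0) (56, 15) (0, 15)]
2. ⊥bis P8·P0 via (36.555,5.58): [(0, 0) (31.8922, 0) (44.4267, 15) (0, 15)]  |A|=572.3912
3. ⊥bis P8·P1 via (18.4,7.72): [(19.0483, 0) (31.8922, 0) (44.4267, 15) (17.7886, 15)]  |A|=296.1141
4. ⊥bis P8·P2 via (24.865,11.015): [(21.8557, 0) (31.8922, 0) (44.4267, 15) (25.9537, 15)]  |A|=213.8207
5. ⊥bis P8·P3 via (19.57,8.66): [(21.8557, 0) (31.8922, 0) (44.4267, 15) (25.9537, 15)]  |A|=213.8207
6. ⊥bis P8·P4 via (28.06,7.52): [(25.8602, 14.6576) (30.3777, 0) (31.8922, 0) (44.4267, 15) (25.9537, 15)]  |A|=151.3647
7. ⊥bis P8·P5 via (29.49,5.085): [(25.8602, 14.6576) (28.5862, 5.8128) (33.466, 1.8834) (44.4267, 15) (25.9537, 15)]  |A|=139.2756
8. ⊥bis P8·P6 via (19.86,10.77): [(25.8602, 14.6576) (28.5862, 5.8128) (33.466, 1.8834) (44.4267, 15) (25.9537, 15)]  |A|=139.2756
9. ⊥bis P8·P7 via (36.38,6.415): [(25.8602, 14.6576) (28.5862, 5.8128) (33.4309, 1.9116) (42.0019, 15) (25.9537, 15)]  |A|=123.0231
10. ⊥bis P8·P9 via (25.12,7.95): [(25.8602, 14.6576) (28.5862, 5.8128) (33.4309, 1.9116) (42.0019, 15) (25.9537, 15)]  |A|=123.0231
11. canonical 5-gon: [(25.8602, 14.6576) (28.5862, 5.8128) (33.4309, 1.9116) (42.0019, 15) (25.9537, 15)]
12. shoelace: 123.0231

Area of P8's cell: 123.0231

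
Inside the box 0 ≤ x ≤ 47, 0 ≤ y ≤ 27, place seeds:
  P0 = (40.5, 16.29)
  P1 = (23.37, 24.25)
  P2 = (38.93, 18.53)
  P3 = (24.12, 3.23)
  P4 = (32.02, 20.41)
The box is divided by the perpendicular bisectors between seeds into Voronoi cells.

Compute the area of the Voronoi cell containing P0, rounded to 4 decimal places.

1. box [0,47]×[0,27]: [(0, 0) (47, 0) (47, 27) (0, 27)]
2. ⊥bis P0·P1 via (31.935,20.27): [(22.5159, 0) (47, 0) (47, 27) (35.0623, 27)]  |A|=491.6942
3. ⊥bis P0·P2 via (39.715,17.41): [(26.2063, 7.9419) (22.5159, 0) (47, 0) (47, 22.516)]  |A|=331.3199
4. ⊥bis P0·P3 via (32.31,9.76): [(31.0518, 11.338) (40.0918, 0) (47, 0) (47, 22.516)]  |A|=218.7075
5. ⊥bis P0·P4 via (36.26,18.35): [(33.7834, 13.2526) (32.1712, 9.9341) (40.0918, 0) (47, 0) (47, 22.516)]  |A|=215.7185
6. canonical 5-gon: [(33.7834, 13.2526) (32.1712, 9.9341) (40.0918, 0) (47, 0) (47, 22.516)]
7. shoelace: 215.7185

Area of P0's cell: 215.7185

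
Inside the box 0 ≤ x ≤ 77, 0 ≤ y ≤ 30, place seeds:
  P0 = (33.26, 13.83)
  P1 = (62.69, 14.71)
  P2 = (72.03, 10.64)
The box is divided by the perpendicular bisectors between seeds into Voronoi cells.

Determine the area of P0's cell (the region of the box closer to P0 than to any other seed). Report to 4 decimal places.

Area of P0's cell: 1438.5952

1. box [0,77]×[0,30]: [(0, 0) (77, 0) (77, 30) (0, 30)]
2. ⊥bis P0·P1 via (47.975,14.27): [(0, 0) (48.4017, 0) (47.5047, 30) (0, 30)]  |A|=1438.5952
3. ⊥bis P0·P2 via (52.645,12.235): [(0, 0) (48.4017, 0) (47.5047, 30) (0, 30)]  |A|=1438.5952
4. canonical 4-gon: [(0, 0) (48.4017, 0) (47.5047, 30) (0, 30)]
5. shoelace: 1438.5952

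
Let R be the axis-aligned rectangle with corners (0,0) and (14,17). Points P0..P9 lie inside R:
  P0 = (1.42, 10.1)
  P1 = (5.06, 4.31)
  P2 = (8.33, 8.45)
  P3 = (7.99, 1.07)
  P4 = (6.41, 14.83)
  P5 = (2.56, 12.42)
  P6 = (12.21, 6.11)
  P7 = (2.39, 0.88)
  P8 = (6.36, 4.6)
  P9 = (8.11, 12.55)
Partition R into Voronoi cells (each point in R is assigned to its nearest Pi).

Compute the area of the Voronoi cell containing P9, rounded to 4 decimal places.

Area of P9's cell: 39.6983

1. box [0,14]×[0,17]: [(0, 0) (14, 0) (14, 17) (0, 17)]
2. ⊥bis P9·P0 via (4.765,11.325): [(8.9124, 0) (14, 0) (14, 17) (2.6867, 17)]  |A|=139.4074
3. ⊥bis P9·P1 via (6.585,8.43): [(5.7061, 8.7553) (14, 5.6854) (14, 17) (2.6867, 17)]  |A|=93.5586
4. ⊥bis P9·P2 via (8.22,10.5): [(5.1279, 10.3341) (14, 10.8101) (14, 17) (2.6867, 17)]  |A|=65.1653
5. ⊥bis P9·P3 via (8.05,6.81): [(5.1279, 10.3341) (14, 10.8101) (14, 17) (2.6867, 17)]  |A|=65.1653
6. ⊥bis P9·P4 via (7.26,13.69): [(4.6198, 11.7214) (5.1279, 10.3341) (14, 10.8101) (14, 17) (11.6993, 17)]  |A|=41.3785
7. ⊥bis P9·P5 via (5.335,12.485): [(5.3403, 12.2586) (5.3851, 10.3479) (14, 10.8101) (14, 17) (11.6993, 17)]  |A|=40.4963
8. ⊥bis P9·P6 via (10.16,9.33): [(5.3403, 12.2586) (5.3851, 10.3479) (12.3455, 10.7214) (14, 11.7747) (14, 17) (11.6993, 17)]  |A|=39.6983
9. ⊥bis P9·P7 via (5.25,6.715): [(5.3403, 12.2586) (5.3851, 10.3479) (12.3455, 10.7214) (14, 11.7747) (14, 17) (11.6993, 17)]  |A|=39.6983
10. ⊥bis P9·P8 via (7.235,8.575): [(5.3403, 12.2586) (5.3851, 10.3479) (12.3455, 10.7214) (14, 11.7747) (14, 17) (11.6993, 17)]  |A|=39.6983
11. canonical 6-gon: [(5.3403, 12.2586) (5.3851, 10.3479) (12.3455, 10.7214) (14, 11.7747) (14, 17) (11.6993, 17)]
12. shoelace: 39.6983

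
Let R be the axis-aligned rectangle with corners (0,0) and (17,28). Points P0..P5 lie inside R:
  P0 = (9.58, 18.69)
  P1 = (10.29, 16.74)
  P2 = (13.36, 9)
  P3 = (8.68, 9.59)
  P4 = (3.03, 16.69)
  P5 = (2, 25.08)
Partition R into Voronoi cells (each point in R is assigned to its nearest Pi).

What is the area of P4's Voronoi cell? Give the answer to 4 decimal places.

1. box [0,17]×[0,28]: [(0, 0) (17, 0) (17, 28) (0, 28)]
2. ⊥bis P4·P0 via (6.305,17.69): [(0, 0) (11.7065, 0) (3.1569, 28) (0, 28)]  |A|=208.0881
3. ⊥bis P4·P1 via (6.66,16.715): [(0, 0) (6.7751, 0) (6.6613, 16.523) (3.1569, 28) (0, 28)]  |A|=167.3471
4. ⊥bis P4·P2 via (8.195,12.845): [(0, 1.8366) (6.7005, 10.8374) (6.6613, 16.523) (3.1569, 28) (0, 28)]  |A|=124.4816
5. ⊥bis P4·P3 via (5.855,13.14): [(0, 8.4807) (6.6801, 13.7966) (6.6613, 16.523) (3.1569, 28) (0, 28)]  |A|=92.2843
6. ⊥bis P4·P5 via (2.515,20.885): [(0, 20.5762) (0, 8.4807) (6.6801, 13.7966) (6.6613, 16.523) (5.2277, 21.218)]  |A|=62.1745
7. canonical 5-gon: [(0, 20.5762) (0, 8.4807) (6.6801, 13.7966) (6.6613, 16.523) (5.2277, 21.218)]
8. shoelace: 62.1745

Area of P4's cell: 62.1745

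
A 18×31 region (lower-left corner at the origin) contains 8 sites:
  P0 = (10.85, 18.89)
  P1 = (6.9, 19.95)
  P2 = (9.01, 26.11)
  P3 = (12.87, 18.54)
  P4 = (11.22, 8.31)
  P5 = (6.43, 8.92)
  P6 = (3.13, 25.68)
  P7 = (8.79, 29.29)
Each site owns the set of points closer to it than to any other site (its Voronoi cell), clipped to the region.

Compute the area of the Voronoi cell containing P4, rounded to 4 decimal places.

1. box [0,18]×[0,31]: [(0, 0) (18, 0) (18, 31) (0, 31)]
2. ⊥bis P4·P0 via (11.035,13.6): [(0, 13.2141) (0, 0) (18, 0) (18, 13.8436)]  |A|=243.519
3. ⊥bis P4·P1 via (9.06,14.13): [(7.2779, 13.4686) (0, 10.7675) (0, 0) (18, 0) (18, 13.8436)]  |A|=234.616
4. ⊥bis P4·P2 via (10.115,17.21): [(7.2779, 13.4686) (0, 10.7675) (0, 0) (18, 0) (18, 13.8436)]  |A|=234.616
5. ⊥bis P4·P3 via (12.045,13.425): [(10.9734, 13.5978) (7.2779, 13.4686) (0, 10.7675) (0, 0) (18, 0) (18, 12.4645)]  |A|=229.771
6. ⊥bis P4·P5 via (8.825,8.615): [(10.9734, 13.5978) (9.4528, 13.5447) (7.7279, 0) (18, 0) (18, 12.4645)]  |A|=123.8831
7. ⊥bis P4·P6 via (7.175,16.995): [(10.9734, 13.5978) (9.4528, 13.5447) (7.7279, 0) (18, 0) (18, 12.4645)]  |A|=123.8831
8. ⊥bis P4·P7 via (10.005,18.8): [(10.9734, 13.5978) (9.4528, 13.5447) (7.7279, 0) (18, 0) (18, 12.4645)]  |A|=123.8831
9. canonical 5-gon: [(10.9734, 13.5978) (9.4528, 13.5447) (7.7279, 0) (18, 0) (18, 12.4645)]
10. shoelace: 123.8831

Area of P4's cell: 123.8831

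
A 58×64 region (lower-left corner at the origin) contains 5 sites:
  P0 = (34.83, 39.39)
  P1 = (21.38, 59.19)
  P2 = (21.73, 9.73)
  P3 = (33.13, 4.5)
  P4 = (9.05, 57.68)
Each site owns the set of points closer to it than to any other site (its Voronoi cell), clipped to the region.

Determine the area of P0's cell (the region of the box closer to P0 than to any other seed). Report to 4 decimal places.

1. box [0,58]×[0,64]: [(0, 0) (58, 0) (58, 64) (0, 64)]
2. ⊥bis P0·P1 via (28.105,49.29): [(0, 30.1985) (0, 0) (58, 0) (58, 64) (49.7599, 64)]  |A|=2871.0202
3. ⊥bis P0·P2 via (28.28,24.56): [(6.1126, 34.3507) (58, 11.4335) (58, 64) (49.7599, 64)]  |A|=1485.9263
4. ⊥bis P0·P3 via (33.98,21.945): [(6.1126, 34.3507) (34.228, 21.9329) (58, 20.7746) (58, 64) (49.7599, 64)]  |A|=1374.8977
5. ⊥bis P0·P4 via (21.94,48.535): [(17.2389, 41.9087) (10.5015, 32.4123) (34.228, 21.9329) (58, 20.7746) (58, 64) (49.7599, 64)]  |A|=1347.5282
6. canonical 6-gon: [(17.2389, 41.9087) (10.5015, 32.4123) (34.228, 21.9329) (58, 20.7746) (58, 64) (49.7599, 64)]
7. shoelace: 1347.5282

Area of P0's cell: 1347.5282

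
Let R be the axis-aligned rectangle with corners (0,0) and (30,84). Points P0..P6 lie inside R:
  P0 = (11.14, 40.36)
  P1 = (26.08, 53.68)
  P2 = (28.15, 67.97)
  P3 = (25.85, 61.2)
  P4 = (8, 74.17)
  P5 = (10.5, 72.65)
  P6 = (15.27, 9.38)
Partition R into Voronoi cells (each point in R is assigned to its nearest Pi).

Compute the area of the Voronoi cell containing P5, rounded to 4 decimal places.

Area of P5's cell: 300.8142

1. box [0,30]×[0,84]: [(0, 0) (30, 0) (30, 84) (0, 84)]
2. ⊥bis P5·P0 via (10.82,56.505): [(0, 56.2905) (30, 56.8852) (30, 84) (0, 84)]  |A|=822.3645
3. ⊥bis P5·P1 via (18.29,63.165): [(0, 56.2905) (10.1651, 56.492) (30, 72.7824) (30, 84) (0, 84)]  |A|=664.7043
4. ⊥bis P5·P2 via (19.325,70.31): [(0, 56.2905) (10.1651, 56.492) (17.1912, 62.2625) (22.955, 84) (0, 84)]  |A|=516.2916
5. ⊥bis P5·P3 via (18.175,66.925): [(0, 56.2905) (10.1651, 56.492) (10.7528, 56.9747) (18.5667, 67.4501) (22.955, 84) (0, 84)]  |A|=503.2286
6. ⊥bis P5·P4 via (9.25,73.41): [(0, 58.1962) (0, 56.2905) (10.1651, 56.492) (10.7528, 56.9747) (18.5667, 67.4501) (22.955, 84) (15.6887, 84)]  |A|=300.8142
7. ⊥bis P5·P6 via (12.885,41.015): [(0, 58.1962) (0, 56.2905) (10.1651, 56.492) (10.7528, 56.9747) (18.5667, 67.4501) (22.955, 84) (15.6887, 84)]  |A|=300.8142
8. canonical 7-gon: [(0, 58.1962) (0, 56.2905) (10.1651, 56.492) (10.7528, 56.9747) (18.5667, 67.4501) (22.955, 84) (15.6887, 84)]
9. shoelace: 300.8142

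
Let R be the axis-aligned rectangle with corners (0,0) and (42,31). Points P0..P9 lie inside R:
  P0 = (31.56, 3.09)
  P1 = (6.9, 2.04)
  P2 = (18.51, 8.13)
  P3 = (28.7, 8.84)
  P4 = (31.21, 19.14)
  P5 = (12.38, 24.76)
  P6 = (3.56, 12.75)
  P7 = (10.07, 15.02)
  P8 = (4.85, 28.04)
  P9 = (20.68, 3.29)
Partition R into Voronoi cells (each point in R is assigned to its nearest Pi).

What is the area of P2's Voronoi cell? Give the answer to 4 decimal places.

1. box [0,42]×[0,31]: [(0, 0) (42, 0) (42, 31) (0, 31)]
2. ⊥bis P2·P0 via (25.035,5.61): [(0, 0) (22.8684, 0) (34.8408, 31) (0, 31)]  |A|=894.4922
3. ⊥bis P2·P1 via (12.705,5.085): [(0, 29.3059) (15.3723, 0) (22.8684, 0) (34.8408, 31) (0, 31)]  |A|=669.2425
4. ⊥bis P2·P3 via (23.605,8.485): [(0, 29.3059) (15.3723, 0) (22.8684, 0) (23.9933, 2.9126) (22.0362, 31) (0, 31)]  |A|=489.4195
5. ⊥bis P2·P4 via (24.86,13.635): [(0, 29.3059) (15.3723, 0) (22.8684, 0) (23.9933, 2.9126) (23.1051, 15.6592) (9.8058, 31) (0, 31)]  |A|=395.6072
6. ⊥bis P2·P5 via (15.445,16.445): [(8.1556, 13.758) (15.3723, 0) (22.8684, 0) (23.9933, 2.9126) (23.1051, 15.6592) (20.7338, 18.3945)]  |A|=199.5521
7. ⊥bis P2·P6 via (11.035,10.44): [(12.5624, 15.3824) (10.6128, 9.0737) (15.3723, 0) (22.8684, 0) (23.9933, 2.9126) (23.1051, 15.6592) (20.7338, 18.3945)]  |A|=187.2349
8. ⊥bis P2·P7 via (14.29,11.575): [(19.4797, 17.9323) (11.2525, 7.8541) (15.3723, 0) (22.8684, 0) (23.9933, 2.9126) (23.1051, 15.6592) (20.7338, 18.3945)]  |A|=159.6601
9. ⊥bis P2·P8 via (11.68,18.085): [(19.4797, 17.9323) (11.2525, 7.8541) (15.3723, 0) (22.8684, 0) (23.9933, 2.9126) (23.1051, 15.6592) (20.7338, 18.3945)]  |A|=159.6601
10. ⊥bis P2·P9 via (19.595,5.71): [(19.4797, 17.9323) (11.2525, 7.8541) (13.7514, 3.0901) (23.671, 7.5375) (23.1051, 15.6592) (20.7338, 18.3945)]  |A|=109.4086
11. canonical 6-gon: [(19.4797, 17.9323) (11.2525, 7.8541) (13.7514, 3.0901) (23.671, 7.5375) (23.1051, 15.6592) (20.7338, 18.3945)]
12. shoelace: 109.4086

Area of P2's cell: 109.4086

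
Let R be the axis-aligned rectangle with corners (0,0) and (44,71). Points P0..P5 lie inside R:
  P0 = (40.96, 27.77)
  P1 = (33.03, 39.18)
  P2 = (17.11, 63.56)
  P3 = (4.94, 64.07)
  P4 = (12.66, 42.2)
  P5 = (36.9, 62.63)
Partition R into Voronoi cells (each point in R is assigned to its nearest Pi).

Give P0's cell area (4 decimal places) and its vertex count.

1. box [0,44]×[0,71]: [(0, 0) (44, 0) (44, 71) (0, 71)]
2. ⊥bis P0·P1 via (36.995,33.475): [(0, 7.7633) (0, 0) (44, 0) (44, 38.3435)]  |A|=1014.35
3. ⊥bis P0·P2 via (29.035,45.665): [(0, 7.7633) (0, 0) (44, 0) (44, 38.3435)]  |A|=1014.35
4. ⊥bis P0·P3 via (22.95,45.92): [(0, 7.7633) (0, 0) (44, 0) (44, 38.3435)]  |A|=1014.35
5. ⊥bis P0·P4 via (26.81,34.985): [(20.0269, 21.6821) (8.9714, 0) (44, 0) (44, 38.3435)]  |A|=839.3532
6. ⊥bis P0·P5 via (38.93,45.2): [(20.0269, 21.6821) (8.9714, 0) (44, 0) (44, 38.3435)]  |A|=839.3532
7. canonical 4-gon: [(20.0269, 21.6821) (8.9714, 0) (44, 0) (44, 38.3435)]
8. shoelace: 839.3532

Area of P0's cell: 839.3532 (4 vertices)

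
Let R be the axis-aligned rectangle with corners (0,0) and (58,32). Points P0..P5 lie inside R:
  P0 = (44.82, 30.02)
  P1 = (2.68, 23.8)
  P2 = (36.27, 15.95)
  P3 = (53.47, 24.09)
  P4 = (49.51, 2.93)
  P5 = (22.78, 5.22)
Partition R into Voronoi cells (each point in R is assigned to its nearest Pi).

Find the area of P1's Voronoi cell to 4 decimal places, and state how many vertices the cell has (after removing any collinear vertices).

Area of P1's cell: 420.2596 (4 vertices)

1. box [0,58]×[0,32]: [(0, 0) (58, 0) (58, 32) (0, 32)]
2. ⊥bis P1·P0 via (23.75,26.91): [(0, 0) (27.722, 0) (22.9987, 32) (0, 32)]  |A|=811.5312
3. ⊥bis P1·P2 via (19.475,19.875): [(0, 0) (14.8302, 0) (22.3086, 32) (0, 32)]  |A|=594.2211
4. ⊥bis P1·P3 via (28.075,23.945): [(0, 0) (14.8302, 0) (22.3086, 32) (0, 32)]  |A|=594.2211
5. ⊥bis P1·P4 via (26.095,13.365): [(0, 0) (14.8302, 0) (22.3086, 32) (0, 32)]  |A|=594.2211
6. ⊥bis P1·P5 via (12.73,14.51): [(0, 0.7386) (20.0792, 22.4604) (22.3086, 32) (0, 32)]  |A|=420.2596
7. canonical 4-gon: [(0, 0.7386) (20.0792, 22.4604) (22.3086, 32) (0, 32)]
8. shoelace: 420.2596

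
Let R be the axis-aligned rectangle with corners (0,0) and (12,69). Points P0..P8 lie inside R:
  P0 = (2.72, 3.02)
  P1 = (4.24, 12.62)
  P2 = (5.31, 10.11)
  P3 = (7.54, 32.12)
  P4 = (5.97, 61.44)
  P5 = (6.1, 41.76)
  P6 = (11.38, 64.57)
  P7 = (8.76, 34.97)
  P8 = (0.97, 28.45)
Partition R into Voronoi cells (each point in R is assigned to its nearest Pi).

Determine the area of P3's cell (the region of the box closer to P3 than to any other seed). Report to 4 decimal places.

Area of P3's cell: 80.1361

1. box [0,12]×[0,69]: [(0, 0) (12, 0) (12, 69) (0, 69)]
2. ⊥bis P3·P0 via (5.13,17.57): [(0, 18.4197) (12, 16.4321) (12, 69) (0, 69)]  |A|=618.8892
3. ⊥bis P3·P1 via (5.89,22.37): [(0, 23.3668) (12, 21.336) (12, 69) (0, 69)]  |A|=559.7834
4. ⊥bis P3·P2 via (6.425,21.115): [(0, 23.3668) (12, 21.336) (12, 69) (0, 69)]  |A|=559.7834
5. ⊥bis P3·P4 via (6.755,46.78): [(0, 46.4183) (0, 23.3668) (12, 21.336) (12, 47.0609)]  |A|=292.6582
6. ⊥bis P3·P5 via (6.82,36.94): [(0, 35.9212) (0, 23.3668) (12, 21.336) (12, 37.7138)]  |A|=173.5935
7. ⊥bis P3·P6 via (9.46,48.345): [(0, 35.9212) (0, 23.3668) (12, 21.336) (12, 37.7138)]  |A|=173.5935
8. ⊥bis P3·P7 via (8.15,33.545): [(1.9266, 36.209) (0, 35.9212) (0, 23.3668) (12, 21.336) (12, 31.8969)]  |A|=144.2959
9. ⊥bis P3·P8 via (4.255,30.285): [(1.9266, 36.209) (1.0214, 36.0738) (8.9672, 21.8492) (12, 21.336) (12, 31.8969)]  |A|=80.1361
10. canonical 5-gon: [(1.9266, 36.209) (1.0214, 36.0738) (8.9672, 21.8492) (12, 21.336) (12, 31.8969)]
11. shoelace: 80.1361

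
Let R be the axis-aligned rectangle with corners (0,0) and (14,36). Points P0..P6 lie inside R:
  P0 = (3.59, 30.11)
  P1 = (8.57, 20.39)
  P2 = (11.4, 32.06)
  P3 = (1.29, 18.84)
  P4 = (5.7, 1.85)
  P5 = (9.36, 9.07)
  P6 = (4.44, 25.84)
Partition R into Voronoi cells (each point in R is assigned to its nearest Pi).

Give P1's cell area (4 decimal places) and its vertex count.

Area of P1's cell: 87.4920 (5 vertices)

1. box [0,14]×[0,36]: [(0, 0) (14, 0) (14, 36) (0, 36)]
2. ⊥bis P1·P0 via (6.08,25.25): [(0, 22.1349) (0, 0) (14, 0) (14, 29.3078)]  |A|=360.099
3. ⊥bis P1·P2 via (9.985,26.225): [(8.6262, 26.5545) (0, 22.1349) (0, 0) (14, 0) (14, 25.2514)]  |A|=349.1997
4. ⊥bis P1·P3 via (4.93,19.615): [(8.6262, 26.5545) (3.9614, 24.1645) (9.1063, 0) (14, 0) (14, 25.2514)]  |A|=195.3333
5. ⊥bis P1·P4 via (7.135,11.12): [(8.6262, 26.5545) (3.9614, 24.1645) (6.7252, 11.1834) (14, 10.0573) (14, 25.2514)]  |A|=131.3864
6. ⊥bis P1·P5 via (8.965,14.73): [(8.6262, 26.5545) (3.9614, 24.1645) (6.0139, 14.5241) (14, 15.0814) (14, 25.2514)]  |A|=99.5744
7. ⊥bis P1·P6 via (6.505,23.115): [(10.4577, 26.1104) (4.5071, 21.601) (6.0139, 14.5241) (14, 15.0814) (14, 25.2514)]  |A|=87.492
8. canonical 5-gon: [(10.4577, 26.1104) (4.5071, 21.601) (6.0139, 14.5241) (14, 15.0814) (14, 25.2514)]
9. shoelace: 87.492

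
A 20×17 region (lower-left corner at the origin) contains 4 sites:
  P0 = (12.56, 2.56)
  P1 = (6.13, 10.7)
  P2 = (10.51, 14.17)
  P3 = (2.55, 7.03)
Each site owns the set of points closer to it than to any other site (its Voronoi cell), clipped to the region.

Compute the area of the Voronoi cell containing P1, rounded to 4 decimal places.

1. box [0,20]×[0,17]: [(0, 0) (20, 0) (20, 17) (0, 17)]
2. ⊥bis P1·P0 via (9.345,6.63): [(0, 0) (0.9518, 0) (20, 15.0467) (20, 17) (0, 17)]  |A|=196.6942
3. ⊥bis P1·P2 via (8.32,12.435): [(0, 0) (0.9518, 0) (11.5433, 8.3665) (4.7034, 17) (0, 17)]  |A|=122.4029
4. ⊥bis P1·P3 via (4.34,8.865): [(0, 13.0986) (7.8455, 5.4455) (11.5433, 8.3665) (4.7034, 17) (0, 17)]  |A|=68.4291
5. canonical 5-gon: [(0, 13.0986) (7.8455, 5.4455) (11.5433, 8.3665) (4.7034, 17) (0, 17)]
6. shoelace: 68.4291

Area of P1's cell: 68.4291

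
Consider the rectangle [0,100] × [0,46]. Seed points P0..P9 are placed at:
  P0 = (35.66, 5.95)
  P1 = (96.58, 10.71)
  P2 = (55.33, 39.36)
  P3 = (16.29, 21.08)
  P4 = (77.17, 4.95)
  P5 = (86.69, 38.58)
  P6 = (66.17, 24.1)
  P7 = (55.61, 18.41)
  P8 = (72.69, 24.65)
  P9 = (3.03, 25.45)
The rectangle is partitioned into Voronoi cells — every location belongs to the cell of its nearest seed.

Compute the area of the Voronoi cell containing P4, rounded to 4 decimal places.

1. box [0,100]×[0,46]: [(0, 0) (100, 0) (100, 46) (0, 46)]
2. ⊥bis P4·P0 via (56.415,5.45): [(56.2837, 0) (100, 0) (100, 46) (57.3919, 46)]  |A|=1985.4617
3. ⊥bis P4·P1 via (86.875,7.83): [(56.2837, 0) (89.1986, 0) (75.5479, 46) (57.3919, 46)]  |A|=1174.6306
4. ⊥bis P4·P2 via (66.25,22.155): [(56.671, 16.0752) (56.2837, 0) (89.1986, 0) (80.0288, 30.9004)]  |A|=693.411
5. ⊥bis P4·P3 via (46.73,13.015): [(56.671, 16.0752) (56.2837, 0) (89.1986, 0) (80.0288, 30.9004)]  |A|=693.411
6. ⊥bis P4·P5 via (81.93,21.765): [(70.6614, 24.9549) (56.671, 16.0752) (56.2837, 0) (89.1986, 0) (82.814, 21.5148)]  |A|=641.1721
7. ⊥bis P4·P6 via (71.67,14.525): [(56.4226, 5.7667) (56.2837, 0) (89.1986, 0) (82.9632, 21.012)]  |A|=421.27
8. ⊥bis P4·P7 via (66.39,11.68): [(66.2071, 11.387) (59.0981, 0) (89.1986, 0) (82.9632, 21.012)]  |A|=377.4243
9. ⊥bis P4·P8 via (74.93,14.8): [(70.326, 13.753) (66.2071, 11.387) (59.0981, 0) (89.1986, 0) (84.1822, 16.9041)]  |A|=347.0438
10. ⊥bis P4·P9 via (40.1,15.2): [(70.326, 13.753) (66.2071, 11.387) (59.0981, 0) (89.1986, 0) (84.1822, 16.9041)]  |A|=347.0438
11. canonical 5-gon: [(70.326, 13.753) (66.2071, 11.387) (59.0981, 0) (89.1986, 0) (84.1822, 16.9041)]
12. shoelace: 347.0438

Area of P4's cell: 347.0438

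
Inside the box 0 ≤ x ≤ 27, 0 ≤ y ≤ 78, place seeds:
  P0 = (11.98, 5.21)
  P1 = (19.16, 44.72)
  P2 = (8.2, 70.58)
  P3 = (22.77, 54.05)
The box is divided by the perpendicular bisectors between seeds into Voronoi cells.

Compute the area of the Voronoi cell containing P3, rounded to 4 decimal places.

Area of P3's cell: 254.6251

1. box [0,27]×[0,78]: [(0, 0) (27, 0) (27, 78) (0, 78)]
2. ⊥bis P3·P0 via (17.375,29.63): [(0, 33.4686) (27, 27.5036) (27, 78) (0, 78)]  |A|=1282.8757
3. ⊥bis P3·P1 via (20.965,49.385): [(0, 57.4969) (27, 47.0499) (27, 78) (0, 78)]  |A|=694.6186
4. ⊥bis P3·P2 via (15.485,62.315): [(6.9624, 54.8029) (27, 47.0499) (27, 72.4646)]  |A|=254.6251
5. canonical 3-gon: [(6.9624, 54.8029) (27, 47.0499) (27, 72.4646)]
6. shoelace: 254.6251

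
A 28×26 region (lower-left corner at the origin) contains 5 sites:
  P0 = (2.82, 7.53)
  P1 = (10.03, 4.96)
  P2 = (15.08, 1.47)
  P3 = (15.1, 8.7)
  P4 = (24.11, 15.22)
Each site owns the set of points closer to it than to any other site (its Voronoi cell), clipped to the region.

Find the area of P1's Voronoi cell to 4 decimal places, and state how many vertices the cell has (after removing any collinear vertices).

Area of P1's cell: 63.6129 (4 vertices)

1. box [0,28]×[0,26]: [(0, 0) (28, 0) (28, 26) (0, 26)]
2. ⊥bis P1·P0 via (6.425,6.245): [(4.199, 0) (28, 0) (28, 26) (13.4667, 26)]  |A|=498.3468
3. ⊥bis P1·P2 via (12.555,3.215): [(4.199, 0) (10.3331, 0) (28, 25.5638) (28, 26) (13.4667, 26)]  |A|=272.531
4. ⊥bis P1·P3 via (12.565,6.83): [(8.5659, 12.2512) (4.199, 0) (10.3331, 0) (13.8497, 5.0884)]  |A|=63.6129
5. ⊥bis P1·P4 via (17.07,10.09): [(8.5659, 12.2512) (4.199, 0) (10.3331, 0) (13.8497, 5.0884)]  |A|=63.6129
6. canonical 4-gon: [(8.5659, 12.2512) (4.199, 0) (10.3331, 0) (13.8497, 5.0884)]
7. shoelace: 63.6129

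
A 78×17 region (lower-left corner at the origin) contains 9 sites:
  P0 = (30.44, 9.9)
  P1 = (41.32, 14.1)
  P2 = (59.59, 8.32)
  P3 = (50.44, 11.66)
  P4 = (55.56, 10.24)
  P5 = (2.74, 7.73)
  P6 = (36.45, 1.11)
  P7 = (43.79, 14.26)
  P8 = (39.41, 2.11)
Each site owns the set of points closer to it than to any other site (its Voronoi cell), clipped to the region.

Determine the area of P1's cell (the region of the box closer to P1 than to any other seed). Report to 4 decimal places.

Area of P1's cell: 61.9918

1. box [0,78]×[0,17]: [(0, 0) (78, 0) (78, 17) (0, 17)]
2. ⊥bis P1·P0 via (35.88,12): [(40.5124, 0) (78, 0) (78, 17) (33.9499, 17)]  |A|=693.0712
3. ⊥bis P1·P2 via (50.455,11.21): [(40.5124, 0) (46.9085, 0) (52.2868, 17) (33.9499, 17)]  |A|=210.2313
4. ⊥bis P1·P3 via (45.88,12.88): [(40.5124, 0) (42.434, 0) (46.9823, 17) (33.9499, 17)]  |A|=127.1099
5. ⊥bis P1·P4 via (48.44,12.17): [(40.5124, 0) (42.434, 0) (46.9823, 17) (33.9499, 17)]  |A|=127.1099
6. ⊥bis P1·P5 via (22.03,10.915): [(40.5124, 0) (42.434, 0) (46.9823, 17) (33.9499, 17)]  |A|=127.1099
7. ⊥bis P1·P6 via (38.885,7.605): [(37.3552, 8.1785) (43.9597, 5.7025) (46.9823, 17) (33.9499, 17)]  |A|=98.5319
8. ⊥bis P1·P7 via (42.555,14.18): [(37.3552, 8.1785) (43.0829, 6.0312) (42.3723, 17) (33.9499, 17)]  |A|=67.7992
9. ⊥bis P1·P8 via (40.365,8.105): [(37.1882, 8.6111) (42.9755, 7.6892) (42.3723, 17) (33.9499, 17)]  |A|=61.9918
10. canonical 4-gon: [(37.1882, 8.6111) (42.9755, 7.6892) (42.3723, 17) (33.9499, 17)]
11. shoelace: 61.9918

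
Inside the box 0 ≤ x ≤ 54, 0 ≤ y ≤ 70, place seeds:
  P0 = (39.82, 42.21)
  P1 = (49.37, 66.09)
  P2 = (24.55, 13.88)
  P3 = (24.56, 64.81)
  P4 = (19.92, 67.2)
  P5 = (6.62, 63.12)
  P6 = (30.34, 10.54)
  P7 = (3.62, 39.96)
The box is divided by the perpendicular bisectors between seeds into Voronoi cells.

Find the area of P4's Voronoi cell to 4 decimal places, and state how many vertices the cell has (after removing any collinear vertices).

1. box [0,54]×[0,70]: [(0, 0) (54, 0) (54, 70) (0, 70)]
2. ⊥bis P4·P0 via (29.87,54.705): [(0, 30.919) (49.0771, 70) (0, 70)]  |A|=958.9927
3. ⊥bis P4·P1 via (34.645,66.645): [(0, 30.919) (34.3288, 58.2556) (34.7715, 70) (0, 70)]  |A|=874.987
4. ⊥bis P4·P2 via (22.235,40.54): [(0, 38.6092) (10.8392, 39.5505) (34.3288, 58.2556) (34.7715, 70) (0, 70)]  |A|=833.3086
5. ⊥bis P4·P3 via (22.24,66.005): [(0, 38.6092) (8.5094, 39.3482) (24.2978, 70) (0, 70)]  |A|=505.9444
6. ⊥bis P4·P5 via (13.27,65.16): [(16.4557, 54.7752) (24.2978, 70) (11.7852, 70)]  |A|=95.2501
7. ⊥bis P4·P6 via (25.13,38.87): [(16.4557, 54.7752) (24.2978, 70) (11.7852, 70)]  |A|=95.2501
8. ⊥bis P4·P7 via (11.77,53.58): [(16.4557, 54.7752) (24.2978, 70) (11.7852, 70)]  |A|=95.2501
9. canonical 3-gon: [(16.4557, 54.7752) (24.2978, 70) (11.7852, 70)]
10. shoelace: 95.2501

Area of P4's cell: 95.2501 (3 vertices)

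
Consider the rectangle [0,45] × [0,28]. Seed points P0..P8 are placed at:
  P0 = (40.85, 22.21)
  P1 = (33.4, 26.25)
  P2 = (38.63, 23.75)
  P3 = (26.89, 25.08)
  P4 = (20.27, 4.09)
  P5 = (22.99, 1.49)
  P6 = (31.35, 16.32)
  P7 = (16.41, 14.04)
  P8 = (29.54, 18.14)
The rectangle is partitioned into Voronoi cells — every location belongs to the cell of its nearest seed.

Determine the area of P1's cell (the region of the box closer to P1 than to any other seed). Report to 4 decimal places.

Area of P1's cell: 35.6162

1. box [0,45]×[0,28]: [(0, 0) (45, 0) (45, 28) (0, 28)]
2. ⊥bis P1·P0 via (37.125,24.23): [(0, 0) (23.9855, 0) (39.1694, 28) (0, 28)]  |A|=884.1688
3. ⊥bis P1·P2 via (36.015,25): [(0, 0) (23.9855, 0) (24.6538, 1.2323) (37.449, 28) (0, 28)]  |A|=861.1437
4. ⊥bis P1·P3 via (30.145,25.665): [(31.8358, 16.2571) (37.449, 28) (29.7253, 28)]  |A|=45.3491
5. ⊥bis P1·P4 via (26.835,15.17): [(31.8358, 16.2571) (37.449, 28) (29.7253, 28)]  |A|=45.3491
6. ⊥bis P1·P5 via (28.195,13.87): [(31.8358, 16.2571) (37.449, 28) (29.7253, 28)]  |A|=45.3491
7. ⊥bis P1·P6 via (32.375,21.285): [(30.8766, 21.5943) (34.0717, 20.9347) (37.449, 28) (29.7253, 28)]  |A|=37.1389
8. ⊥bis P1·P7 via (24.905,20.145): [(30.8766, 21.5943) (34.0717, 20.9347) (37.449, 28) (29.7253, 28)]  |A|=37.1389
9. ⊥bis P1·P8 via (31.47,22.195): [(30.703, 22.56) (34.0803, 20.9526) (37.449, 28) (29.7253, 28)]  |A|=35.6162
10. canonical 4-gon: [(30.703, 22.56) (34.0803, 20.9526) (37.449, 28) (29.7253, 28)]
11. shoelace: 35.6162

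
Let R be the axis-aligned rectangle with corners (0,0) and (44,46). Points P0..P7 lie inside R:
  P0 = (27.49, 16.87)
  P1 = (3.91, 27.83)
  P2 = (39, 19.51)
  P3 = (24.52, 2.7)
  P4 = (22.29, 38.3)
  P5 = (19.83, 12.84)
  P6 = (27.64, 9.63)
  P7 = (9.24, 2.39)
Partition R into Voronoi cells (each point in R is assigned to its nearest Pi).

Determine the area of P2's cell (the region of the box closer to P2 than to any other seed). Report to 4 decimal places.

Area of P2's cell: 310.2646

1. box [0,44]×[0,46]: [(0, 0) (44, 0) (44, 46) (0, 46)]
2. ⊥bis P2·P0 via (33.245,18.19): [(37.4172, 0) (44, 0) (44, 46) (26.8663, 46)]  |A|=545.4795
3. ⊥bis P2·P1 via (21.455,23.67): [(37.4172, 0) (44, 0) (44, 46) (26.8663, 46)]  |A|=545.4795
4. ⊥bis P2·P3 via (31.76,11.105): [(35.6358, 7.7664) (44, 0.5616) (44, 46) (26.8663, 46)]  |A|=517.5685
5. ⊥bis P2·P4 via (30.645,28.905): [(30.7632, 29.0101) (35.6358, 7.7664) (44, 0.5616) (44, 40.7816)]  |A|=337.4821
6. ⊥bis P2·P5 via (29.415,16.175): [(30.7632, 29.0101) (35.6358, 7.7664) (44, 0.5616) (44, 40.7816)]  |A|=337.4821
7. ⊥bis P2·P6 via (33.32,14.57): [(30.7632, 29.0101) (34.3458, 13.3905) (44, 2.2902) (44, 40.7816)]  |A|=310.2646
8. ⊥bis P2·P7 via (24.12,10.95): [(30.7632, 29.0101) (34.3458, 13.3905) (44, 2.2902) (44, 40.7816)]  |A|=310.2646
9. canonical 4-gon: [(30.7632, 29.0101) (34.3458, 13.3905) (44, 2.2902) (44, 40.7816)]
10. shoelace: 310.2646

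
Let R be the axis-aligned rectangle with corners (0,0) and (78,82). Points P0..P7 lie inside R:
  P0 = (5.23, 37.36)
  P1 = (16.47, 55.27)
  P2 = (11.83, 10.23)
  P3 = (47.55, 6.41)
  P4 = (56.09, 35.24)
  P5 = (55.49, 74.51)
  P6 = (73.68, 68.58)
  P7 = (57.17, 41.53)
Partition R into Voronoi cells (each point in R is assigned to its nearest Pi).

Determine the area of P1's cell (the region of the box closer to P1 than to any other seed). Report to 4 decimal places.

Area of P1's cell: 1370.0427

1. box [0,78]×[0,82]: [(0, 0) (78, 0) (78, 82) (0, 82)]
2. ⊥bis P1·P0 via (10.85,46.315): [(0, 53.1243) (78, 4.1728) (78, 82) (0, 82)]  |A|=4161.4126
3. ⊥bis P1·P2 via (14.15,32.75): [(0, 53.1243) (36.0615, 30.4927) (78, 26.1722) (78, 82) (0, 82)]  |A|=3700.103
4. ⊥bis P1·P3 via (32.01,30.84): [(0, 53.1243) (33.7473, 31.9451) (78, 60.0944) (78, 82) (0, 82)]  |A|=2924.0721
5. ⊥bis P1·P4 via (36.28,45.255): [(0, 53.1243) (30.5618, 33.9442) (54.8565, 82) (0, 82)]  |A|=1759.334
6. ⊥bis P1·P5 via (35.98,64.89): [(0, 53.1243) (30.5618, 33.9442) (41.0294, 54.6495) (27.5434, 82) (0, 82)]  |A|=1385.8196
7. ⊥bis P1·P6 via (45.075,61.925): [(0, 53.1243) (30.5618, 33.9442) (41.0294, 54.6495) (27.5434, 82) (0, 82)]  |A|=1385.8196
8. ⊥bis P1·P7 via (36.82,48.4): [(0, 53.1243) (30.5618, 33.9442) (34.7096, 42.1488) (39.7831, 57.1771) (27.5434, 82) (0, 82)]  |A|=1370.0427
9. canonical 6-gon: [(0, 53.1243) (30.5618, 33.9442) (34.7096, 42.1488) (39.7831, 57.1771) (27.5434, 82) (0, 82)]
10. shoelace: 1370.0427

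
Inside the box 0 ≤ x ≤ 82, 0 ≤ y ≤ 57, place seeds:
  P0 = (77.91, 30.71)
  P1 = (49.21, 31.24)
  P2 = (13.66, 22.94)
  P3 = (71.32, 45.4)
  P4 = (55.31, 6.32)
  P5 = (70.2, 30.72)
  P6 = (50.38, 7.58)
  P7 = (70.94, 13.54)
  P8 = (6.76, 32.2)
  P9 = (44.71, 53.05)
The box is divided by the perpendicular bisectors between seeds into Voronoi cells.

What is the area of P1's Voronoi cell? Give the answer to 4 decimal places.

1. box [0,82]×[0,57]: [(0, 0) (82, 0) (82, 57) (0, 57)]
2. ⊥bis P1·P0 via (63.56,30.975): [(0, 0) (62.988, 0) (64.0406, 57) (0, 57)]  |A|=3620.3148
3. ⊥bis P1·P2 via (31.435,27.09): [(37.7598, 0) (62.988, 0) (64.0406, 57) (24.4518, 57)]  |A|=1847.2841
4. ⊥bis P1·P3 via (60.265,38.32): [(37.7598, 0) (62.988, 0) (63.5995, 33.1134) (48.3017, 57) (24.4518, 57)]  |A|=1659.3095
5. ⊥bis P1·P4 via (52.26,18.78): [(34.3961, 14.4072) (63.3851, 21.5032) (63.5995, 33.1134) (48.3017, 57) (24.4518, 57)]  |A|=1167.306
6. ⊥bis P1·P5 via (59.705,30.98): [(34.3961, 14.4072) (59.4463, 20.5391) (59.9009, 38.8885) (48.3017, 57) (24.4518, 57)]  |A|=1109.2988
7. ⊥bis P1·P6 via (49.795,19.41): [(33.4172, 18.6001) (56.1093, 19.7222) (59.4463, 20.5391) (59.9009, 38.8885) (48.3017, 57) (24.4518, 57)]  |A|=1061.1767
8. ⊥bis P1·P7 via (60.075,22.39): [(33.4172, 18.6001) (56.1093, 19.7222) (58.3485, 20.2704) (59.4739, 21.6521) (59.9009, 38.8885) (48.3017, 57) (24.4518, 57)]  |A|=1060.5695
9. ⊥bis P1·P8 via (27.985,31.72): [(28.1942, 40.9708) (33.4172, 18.6001) (56.1093, 19.7222) (58.3485, 20.2704) (59.4739, 21.6521) (59.9009, 38.8885) (48.3017, 57) (28.5567, 57)]  |A|=1027.6702
10. ⊥bis P1·P9 via (46.96,42.145): [(28.7951, 38.3971) (33.4172, 18.6001) (56.1093, 19.7222) (58.3485, 20.2704) (59.4739, 21.6521) (59.9009, 38.8885) (56.5483, 44.1233)]  |A|=636.4348
11. canonical 7-gon: [(28.7951, 38.3971) (33.4172, 18.6001) (56.1093, 19.7222) (58.3485, 20.2704) (59.4739, 21.6521) (59.9009, 38.8885) (56.5483, 44.1233)]
12. shoelace: 636.4348

Area of P1's cell: 636.4348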